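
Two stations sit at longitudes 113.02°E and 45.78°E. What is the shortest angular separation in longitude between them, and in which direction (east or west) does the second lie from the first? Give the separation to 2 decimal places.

Raw difference: 45.78 − 113.02 = -67.24°.
Normalise into (−180°, 180°]: -67.24° stays -67.24°.
Negative ⇒ the second point lies to the west; separation 67.24°.

67.24° west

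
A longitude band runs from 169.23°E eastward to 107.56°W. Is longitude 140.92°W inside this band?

Yes

Band width going east from +169.23° to -107.56°: ((-107.56 − 169.23) mod 360) = 83.21°.
Offset of -140.92° east of the west edge: ((-140.92 − 169.23) mod 360) = 49.85°.
49.85° ≤ 83.21° ⇒ inside.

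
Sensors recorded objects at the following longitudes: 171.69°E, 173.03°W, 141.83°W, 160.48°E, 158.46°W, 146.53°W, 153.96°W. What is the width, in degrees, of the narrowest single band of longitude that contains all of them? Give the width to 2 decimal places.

Sort the longitudes: -173.03°, -158.46°, -153.96°, -146.53°, -141.83°, +160.48°, +171.69°.
Eastward gaps between consecutive values (wrapping around): 14.57°, 4.50°, 7.43°, 4.70°, 302.31°, 11.21°, 15.28°.
Largest gap = 302.31° ⇒ minimal covering band is its complement: 360° − 302.31° = 57.69°.
Band runs from +160.48° eastward to -141.83°, crossing the antimeridian.

57.69°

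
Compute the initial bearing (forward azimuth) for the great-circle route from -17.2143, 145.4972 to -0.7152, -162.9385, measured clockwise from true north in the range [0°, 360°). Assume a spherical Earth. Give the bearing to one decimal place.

Δλ = -162.9385 − 145.4972 = -308.4357°; wrapped into (−180°, 180°]: 51.5643°.
θ = atan2( sin Δλ · cos φ₂ , cos φ₁ · sin φ₂ − sin φ₁ · cos φ₂ · cos Δλ )
  = atan2(0.78325, 0.17203) = 77.612° → normalised to [0°, 360°): 77.612°.

77.6°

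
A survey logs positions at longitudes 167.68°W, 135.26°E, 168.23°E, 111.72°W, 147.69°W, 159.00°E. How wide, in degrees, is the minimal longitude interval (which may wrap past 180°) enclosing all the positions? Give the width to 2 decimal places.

Sort the longitudes: -167.68°, -147.69°, -111.72°, +135.26°, +159.00°, +168.23°.
Eastward gaps between consecutive values (wrapping around): 19.99°, 35.97°, 246.98°, 23.74°, 9.23°, 24.09°.
Largest gap = 246.98° ⇒ minimal covering band is its complement: 360° − 246.98° = 113.02°.
Band runs from +135.26° eastward to -111.72°, crossing the antimeridian.

113.02°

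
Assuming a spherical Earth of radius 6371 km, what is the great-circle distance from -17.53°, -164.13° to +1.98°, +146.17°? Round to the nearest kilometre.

5860 km

Δλ = 146.17 − -164.13 = 310.30°; wrapped into (−180°, 180°]: -49.70°.
Δφ = 1.98 − -17.53 = 19.51°.
a = sin²(Δφ/2) + cos φ₁ · cos φ₂ · sin²(Δλ/2) = 0.197011.
c = 2·atan2(√a, √(1−a)) = 0.91980 rad → d = 6371·c ≈ 5860.06 km.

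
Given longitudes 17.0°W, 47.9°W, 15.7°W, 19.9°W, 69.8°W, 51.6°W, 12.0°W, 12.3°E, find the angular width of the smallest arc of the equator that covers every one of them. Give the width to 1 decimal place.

82.1°

Sort the longitudes: -69.8°, -51.6°, -47.9°, -19.9°, -17.0°, -15.7°, -12.0°, +12.3°.
Eastward gaps between consecutive values (wrapping around): 18.2°, 3.7°, 28.0°, 2.9°, 1.3°, 3.7°, 24.3°, 277.9°.
Largest gap = 277.9° ⇒ minimal covering band is its complement: 360° − 277.9° = 82.1°.
Band runs from -69.8° eastward to +12.3°.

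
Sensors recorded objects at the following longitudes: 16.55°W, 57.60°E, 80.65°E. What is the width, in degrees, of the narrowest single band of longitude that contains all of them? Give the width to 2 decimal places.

Sort the longitudes: -16.55°, +57.60°, +80.65°.
Eastward gaps between consecutive values (wrapping around): 74.15°, 23.05°, 262.80°.
Largest gap = 262.80° ⇒ minimal covering band is its complement: 360° − 262.80° = 97.20°.
Band runs from -16.55° eastward to +80.65°.

97.20°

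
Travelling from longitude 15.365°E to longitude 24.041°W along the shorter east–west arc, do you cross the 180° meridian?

No

Signed shortest Δλ = ((-24.041 − 15.365 + 180) mod 360) − 180 = -39.406°.
Going west by 39.406° from +15.365° reaches -24.041° without touching 180°.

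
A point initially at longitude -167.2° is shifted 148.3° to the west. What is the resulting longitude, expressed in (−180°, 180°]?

+44.5°

Start at -167.2°; shift −148.3° → -315.5°.
-315.5° lies outside (−180°, 180°]; add 360° → +44.5°.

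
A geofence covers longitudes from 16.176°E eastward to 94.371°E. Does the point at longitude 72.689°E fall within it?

Band width going east from +16.176° to +94.371°: ((94.371 − 16.176) mod 360) = 78.195°.
Offset of +72.689° east of the west edge: ((72.689 − 16.176) mod 360) = 56.513°.
56.513° ≤ 78.195° ⇒ inside.

Yes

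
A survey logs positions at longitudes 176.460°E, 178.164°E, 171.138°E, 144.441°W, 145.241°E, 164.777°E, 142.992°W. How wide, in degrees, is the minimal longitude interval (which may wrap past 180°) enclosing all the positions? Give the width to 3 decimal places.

71.767°

Sort the longitudes: -144.441°, -142.992°, +145.241°, +164.777°, +171.138°, +176.460°, +178.164°.
Eastward gaps between consecutive values (wrapping around): 1.449°, 288.233°, 19.536°, 6.361°, 5.322°, 1.704°, 37.395°.
Largest gap = 288.233° ⇒ minimal covering band is its complement: 360° − 288.233° = 71.767°.
Band runs from +145.241° eastward to -142.992°, crossing the antimeridian.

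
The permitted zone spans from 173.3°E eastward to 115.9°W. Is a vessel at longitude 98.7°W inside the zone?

Band width going east from +173.3° to -115.9°: ((-115.9 − 173.3) mod 360) = 70.8°.
Offset of -98.7° east of the west edge: ((-98.7 − 173.3) mod 360) = 88.0°.
88.0° > 70.8° ⇒ outside.

No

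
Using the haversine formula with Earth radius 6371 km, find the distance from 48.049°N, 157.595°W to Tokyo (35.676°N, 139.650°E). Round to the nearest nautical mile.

Δλ = 139.650 − -157.595 = 297.245°; wrapped into (−180°, 180°]: -62.755°.
Δφ = 35.676 − 48.049 = -12.373°.
a = sin²(Δφ/2) + cos φ₁ · cos φ₂ · sin²(Δλ/2) = 0.158832.
c = 2·atan2(√a, √(1−a)) = 0.81984 rad → d = 6371·c ≈ 5223.21 km ≈ 2820.31 nmi.

2820 nmi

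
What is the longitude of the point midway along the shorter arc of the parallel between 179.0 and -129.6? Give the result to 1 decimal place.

Signed shortest Δλ from +179.0° to -129.6° is +51.4°.
Midpoint longitude = +179.0° + (+51.4°)/2 = +179.0° + 25.7° = +204.7°.
Normalise into (−180°, 180°]: -155.3°.
(The naïve average (+179.0 + -129.6)/2 = 24.7° is on the wrong side of the globe.)

-155.3°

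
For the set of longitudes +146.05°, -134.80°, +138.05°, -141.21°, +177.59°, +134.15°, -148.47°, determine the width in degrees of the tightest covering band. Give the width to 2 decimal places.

Sort the longitudes: -148.47°, -141.21°, -134.80°, +134.15°, +138.05°, +146.05°, +177.59°.
Eastward gaps between consecutive values (wrapping around): 7.26°, 6.41°, 268.95°, 3.90°, 8.00°, 31.54°, 33.94°.
Largest gap = 268.95° ⇒ minimal covering band is its complement: 360° − 268.95° = 91.05°.
Band runs from +134.15° eastward to -134.80°, crossing the antimeridian.

91.05°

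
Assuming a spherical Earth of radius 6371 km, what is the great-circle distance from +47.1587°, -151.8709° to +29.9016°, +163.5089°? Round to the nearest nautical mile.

Δλ = 163.5089 − -151.8709 = 315.3798°; wrapped into (−180°, 180°]: -44.6202°.
Δφ = 29.9016 − 47.1587 = -17.2571°.
a = sin²(Δφ/2) + cos φ₁ · cos φ₂ · sin²(Δλ/2) = 0.107455.
c = 2·atan2(√a, √(1−a)) = 0.66796 rad → d = 6371·c ≈ 4255.54 km ≈ 2297.81 nmi.

2298 nmi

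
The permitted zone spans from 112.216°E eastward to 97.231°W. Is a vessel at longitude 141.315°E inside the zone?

Band width going east from +112.216° to -97.231°: ((-97.231 − 112.216) mod 360) = 150.553°.
Offset of +141.315° east of the west edge: ((141.315 − 112.216) mod 360) = 29.099°.
29.099° ≤ 150.553° ⇒ inside.

Yes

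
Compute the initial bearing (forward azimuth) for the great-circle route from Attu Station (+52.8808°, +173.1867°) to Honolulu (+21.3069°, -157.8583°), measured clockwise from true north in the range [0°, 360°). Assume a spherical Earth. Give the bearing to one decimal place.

133.7°

Δλ = -157.8583 − 173.1867 = -331.0450°; wrapped into (−180°, 180°]: 28.9550°.
θ = atan2( sin Δλ · cos φ₂ , cos φ₁ · sin φ₂ − sin φ₁ · cos φ₂ · cos Δλ )
  = atan2(0.45103, -0.43074) = 133.682° → normalised to [0°, 360°): 133.682°.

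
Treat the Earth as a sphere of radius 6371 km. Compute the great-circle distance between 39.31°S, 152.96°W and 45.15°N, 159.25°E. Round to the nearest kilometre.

Δλ = 159.25 − -152.96 = 312.21°; wrapped into (−180°, 180°]: -47.79°.
Δφ = 45.15 − -39.31 = 84.46°.
a = sin²(Δφ/2) + cos φ₁ · cos φ₂ · sin²(Δλ/2) = 0.541261.
c = 2·atan2(√a, √(1−a)) = 1.65341 rad → d = 6371·c ≈ 10533.89 km.

10534 km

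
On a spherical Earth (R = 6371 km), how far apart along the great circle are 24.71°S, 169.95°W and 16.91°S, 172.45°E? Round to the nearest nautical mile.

Δλ = 172.45 − -169.95 = 342.40°; wrapped into (−180°, 180°]: -17.60°.
Δφ = -16.91 − -24.71 = 7.80°.
a = sin²(Δφ/2) + cos φ₁ · cos φ₂ · sin²(Δλ/2) = 0.024968.
c = 2·atan2(√a, √(1−a)) = 0.31736 rad → d = 6371·c ≈ 2021.89 km ≈ 1091.73 nmi.

1092 nmi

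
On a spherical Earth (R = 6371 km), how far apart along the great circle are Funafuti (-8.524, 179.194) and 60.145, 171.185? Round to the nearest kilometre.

Δλ = 171.185 − 179.194 = -8.009°.
Δφ = 60.145 − -8.524 = 68.669°.
a = sin²(Δφ/2) + cos φ₁ · cos φ₂ · sin²(Δλ/2) = 0.320523.
c = 2·atan2(√a, √(1−a)) = 1.20365 rad → d = 6371·c ≈ 7668.45 km.

7668 km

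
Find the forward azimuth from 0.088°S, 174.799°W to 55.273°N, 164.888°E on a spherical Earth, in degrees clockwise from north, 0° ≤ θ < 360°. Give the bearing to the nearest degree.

346°

Δλ = 164.888 − -174.799 = 339.687°; wrapped into (−180°, 180°]: -20.313°.
θ = atan2( sin Δλ · cos φ₂ , cos φ₁ · sin φ₂ − sin φ₁ · cos φ₂ · cos Δλ )
  = atan2(-0.19776, 0.82270) = -13.516° → normalised to [0°, 360°): 346.484°.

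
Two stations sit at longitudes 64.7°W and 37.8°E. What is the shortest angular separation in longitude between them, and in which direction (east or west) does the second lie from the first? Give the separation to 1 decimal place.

102.5° east

Raw difference: 37.8 − -64.7 = 102.5°.
Normalise into (−180°, 180°]: 102.5° stays 102.5°.
Positive ⇒ the second point lies to the east; separation 102.5°.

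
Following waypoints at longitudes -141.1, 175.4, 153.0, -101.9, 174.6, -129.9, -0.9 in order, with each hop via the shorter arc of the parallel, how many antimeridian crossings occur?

4

Leg 1: -141.1° → +175.4°, shortest Δλ = -43.5° (west) — crosses 180°.
Leg 2: +175.4° → +153.0°, shortest Δλ = -22.4° (west) — does not cross 180°.
Leg 3: +153.0° → -101.9°, shortest Δλ = 105.1° (east) — crosses 180°.
Leg 4: -101.9° → +174.6°, shortest Δλ = -83.5° (west) — crosses 180°.
Leg 5: +174.6° → -129.9°, shortest Δλ = 55.5° (east) — crosses 180°.
Leg 6: -129.9° → -0.9°, shortest Δλ = 129.0° (east) — does not cross 180°.
Total crossings: 4.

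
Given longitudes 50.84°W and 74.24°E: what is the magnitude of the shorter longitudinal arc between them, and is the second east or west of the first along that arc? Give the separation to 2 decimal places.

125.08° east

Raw difference: 74.24 − -50.84 = 125.08°.
Normalise into (−180°, 180°]: 125.08° stays 125.08°.
Positive ⇒ the second point lies to the east; separation 125.08°.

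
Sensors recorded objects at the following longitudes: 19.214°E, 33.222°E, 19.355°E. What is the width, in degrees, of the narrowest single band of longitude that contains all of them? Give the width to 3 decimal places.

14.008°

Sort the longitudes: +19.214°, +19.355°, +33.222°.
Eastward gaps between consecutive values (wrapping around): 0.141°, 13.867°, 345.992°.
Largest gap = 345.992° ⇒ minimal covering band is its complement: 360° − 345.992° = 14.008°.
Band runs from +19.214° eastward to +33.222°.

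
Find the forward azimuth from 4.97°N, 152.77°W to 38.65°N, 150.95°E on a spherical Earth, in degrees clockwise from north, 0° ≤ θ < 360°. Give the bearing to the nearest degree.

312°

Δλ = 150.95 − -152.77 = 303.72°; wrapped into (−180°, 180°]: -56.28°.
θ = atan2( sin Δλ · cos φ₂ , cos φ₁ · sin φ₂ − sin φ₁ · cos φ₂ · cos Δλ )
  = atan2(-0.64958, 0.58465) = -48.011° → normalised to [0°, 360°): 311.989°.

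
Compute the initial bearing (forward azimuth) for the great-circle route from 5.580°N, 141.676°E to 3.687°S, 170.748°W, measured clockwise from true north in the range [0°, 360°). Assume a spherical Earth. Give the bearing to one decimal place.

100.0°

Δλ = -170.748 − 141.676 = -312.424°; wrapped into (−180°, 180°]: 47.576°.
θ = atan2( sin Δλ · cos φ₂ , cos φ₁ · sin φ₂ − sin φ₁ · cos φ₂ · cos Δλ )
  = atan2(0.73664, -0.12946) = 99.968° → normalised to [0°, 360°): 99.968°.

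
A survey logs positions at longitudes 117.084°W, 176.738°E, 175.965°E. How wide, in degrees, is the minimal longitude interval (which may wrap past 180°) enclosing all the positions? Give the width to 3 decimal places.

66.951°

Sort the longitudes: -117.084°, +175.965°, +176.738°.
Eastward gaps between consecutive values (wrapping around): 293.049°, 0.773°, 66.178°.
Largest gap = 293.049° ⇒ minimal covering band is its complement: 360° − 293.049° = 66.951°.
Band runs from +175.965° eastward to -117.084°, crossing the antimeridian.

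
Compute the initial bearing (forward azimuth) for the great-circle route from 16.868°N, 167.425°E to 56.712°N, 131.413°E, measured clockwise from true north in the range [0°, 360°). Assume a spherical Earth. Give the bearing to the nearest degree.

Δλ = 131.413 − 167.425 = -36.012°.
θ = atan2( sin Δλ · cos φ₂ , cos φ₁ · sin φ₂ − sin φ₁ · cos φ₂ · cos Δλ )
  = atan2(-0.32270, 0.67113) = -25.679° → normalised to [0°, 360°): 334.321°.

334°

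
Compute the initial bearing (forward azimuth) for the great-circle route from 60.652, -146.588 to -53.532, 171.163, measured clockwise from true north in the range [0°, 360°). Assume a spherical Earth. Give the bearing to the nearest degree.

Δλ = 171.163 − -146.588 = 317.751°; wrapped into (−180°, 180°]: -42.249°.
θ = atan2( sin Δλ · cos φ₂ , cos φ₁ · sin φ₂ − sin φ₁ · cos φ₂ · cos Δλ )
  = atan2(-0.39963, -0.77765) = -152.802° → normalised to [0°, 360°): 207.198°.

207°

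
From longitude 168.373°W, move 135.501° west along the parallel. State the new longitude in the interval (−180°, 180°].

Start at -168.373°; shift −135.501° → -303.874°.
-303.874° lies outside (−180°, 180°]; add 360° → +56.126°.

56.126°E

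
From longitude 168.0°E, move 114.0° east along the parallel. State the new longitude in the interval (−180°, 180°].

Start at +168.0°; shift +114.0° → +282.0°.
+282.0° lies outside (−180°, 180°]; subtract 360° → -78.0°.

78.0°W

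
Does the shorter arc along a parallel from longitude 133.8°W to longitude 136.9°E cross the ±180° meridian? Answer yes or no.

Yes

Naïve |136.9 − -133.8| = 270.7° > 180°, so the shorter arc goes the other way round — across 180°.
Signed shortest Δλ = ((136.9 − -133.8 + 180) mod 360) − 180 = -89.3°.
Going west by 89.3° from -133.8° passes through 180° before reaching +136.9°.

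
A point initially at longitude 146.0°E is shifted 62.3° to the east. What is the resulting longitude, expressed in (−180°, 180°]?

Start at +146.0°; shift +62.3° → +208.3°.
+208.3° lies outside (−180°, 180°]; subtract 360° → -151.7°.

151.7°W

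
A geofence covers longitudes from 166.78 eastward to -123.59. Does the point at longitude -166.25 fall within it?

Yes

Band width going east from +166.78° to -123.59°: ((-123.59 − 166.78) mod 360) = 69.63°.
Offset of -166.25° east of the west edge: ((-166.25 − 166.78) mod 360) = 26.97°.
26.97° ≤ 69.63° ⇒ inside.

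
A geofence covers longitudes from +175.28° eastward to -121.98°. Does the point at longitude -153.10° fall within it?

Yes

Band width going east from +175.28° to -121.98°: ((-121.98 − 175.28) mod 360) = 62.74°.
Offset of -153.10° east of the west edge: ((-153.10 − 175.28) mod 360) = 31.62°.
31.62° ≤ 62.74° ⇒ inside.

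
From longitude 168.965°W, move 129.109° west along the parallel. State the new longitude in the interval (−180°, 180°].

Start at -168.965°; shift −129.109° → -298.074°.
-298.074° lies outside (−180°, 180°]; add 360° → +61.926°.

61.926°E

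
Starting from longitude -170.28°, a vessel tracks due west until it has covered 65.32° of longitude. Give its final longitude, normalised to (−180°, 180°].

Start at -170.28°; shift −65.32° → -235.60°.
-235.60° lies outside (−180°, 180°]; add 360° → +124.40°.

+124.40°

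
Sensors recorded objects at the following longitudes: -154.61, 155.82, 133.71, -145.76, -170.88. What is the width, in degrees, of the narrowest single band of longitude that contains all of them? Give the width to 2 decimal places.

80.53°

Sort the longitudes: -170.88°, -154.61°, -145.76°, +133.71°, +155.82°.
Eastward gaps between consecutive values (wrapping around): 16.27°, 8.85°, 279.47°, 22.11°, 33.30°.
Largest gap = 279.47° ⇒ minimal covering band is its complement: 360° − 279.47° = 80.53°.
Band runs from +133.71° eastward to -145.76°, crossing the antimeridian.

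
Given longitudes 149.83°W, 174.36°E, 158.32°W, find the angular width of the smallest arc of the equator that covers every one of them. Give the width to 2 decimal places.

Sort the longitudes: -158.32°, -149.83°, +174.36°.
Eastward gaps between consecutive values (wrapping around): 8.49°, 324.19°, 27.32°.
Largest gap = 324.19° ⇒ minimal covering band is its complement: 360° − 324.19° = 35.81°.
Band runs from +174.36° eastward to -149.83°, crossing the antimeridian.

35.81°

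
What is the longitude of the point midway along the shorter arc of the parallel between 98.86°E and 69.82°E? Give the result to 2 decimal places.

Signed shortest Δλ from +98.86° to +69.82° is -29.04°.
Midpoint longitude = +98.86° + (-29.04°)/2 = +98.86° − 14.52° = +84.34°.

84.34°E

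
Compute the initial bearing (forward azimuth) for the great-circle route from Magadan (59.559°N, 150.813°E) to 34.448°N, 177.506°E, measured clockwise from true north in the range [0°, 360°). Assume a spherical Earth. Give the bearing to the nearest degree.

Δλ = 177.506 − 150.813 = 26.693°.
θ = atan2( sin Δλ · cos φ₂ , cos φ₁ · sin φ₂ − sin φ₁ · cos φ₂ · cos Δλ )
  = atan2(0.37044, -0.34860) = 133.261° → normalised to [0°, 360°): 133.261°.

133°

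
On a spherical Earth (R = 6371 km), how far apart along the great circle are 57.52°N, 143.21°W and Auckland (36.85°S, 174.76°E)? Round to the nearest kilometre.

11204 km

Δλ = 174.76 − -143.21 = 317.97°; wrapped into (−180°, 180°]: -42.03°.
Δφ = -36.85 − 57.52 = -94.37°.
a = sin²(Δφ/2) + cos φ₁ · cos φ₂ · sin²(Δλ/2) = 0.593361.
c = 2·atan2(√a, √(1−a)) = 1.75862 rad → d = 6371·c ≈ 11204.17 km.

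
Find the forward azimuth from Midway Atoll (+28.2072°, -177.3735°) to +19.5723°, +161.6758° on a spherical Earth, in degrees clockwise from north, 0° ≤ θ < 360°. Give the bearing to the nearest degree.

Δλ = 161.6758 − -177.3735 = 339.0493°; wrapped into (−180°, 180°]: -20.9507°.
θ = atan2( sin Δλ · cos φ₂ , cos φ₁ · sin φ₂ − sin φ₁ · cos φ₂ · cos Δλ )
  = atan2(-0.33690, -0.12069) = -109.710° → normalised to [0°, 360°): 250.290°.

250°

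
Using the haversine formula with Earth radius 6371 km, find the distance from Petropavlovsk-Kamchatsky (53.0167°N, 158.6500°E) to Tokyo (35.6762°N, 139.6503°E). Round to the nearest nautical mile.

1314 nmi

Δλ = 139.6503 − 158.6500 = -18.9997°.
Δφ = 35.6762 − 53.0167 = -17.3405°.
a = sin²(Δφ/2) + cos φ₁ · cos φ₂ · sin²(Δλ/2) = 0.036036.
c = 2·atan2(√a, √(1−a)) = 0.38198 rad → d = 6371·c ≈ 2433.62 km ≈ 1314.05 nmi.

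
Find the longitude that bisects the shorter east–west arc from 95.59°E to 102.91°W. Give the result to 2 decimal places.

176.34°E

Signed shortest Δλ from +95.59° to -102.91° is +161.50°.
Midpoint longitude = +95.59° + (+161.50°)/2 = +95.59° + 80.75° = +176.34°.
(The naïve average (+95.59 + -102.91)/2 = -3.66° is on the wrong side of the globe.)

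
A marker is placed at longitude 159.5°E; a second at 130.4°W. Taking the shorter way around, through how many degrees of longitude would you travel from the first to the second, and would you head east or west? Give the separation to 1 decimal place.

Raw difference: -130.4 − 159.5 = -289.9°.
Normalise into (−180°, 180°]: -289.9° + 360° = 70.1°.
Positive ⇒ the second point lies to the east; separation 70.1°.

70.1° east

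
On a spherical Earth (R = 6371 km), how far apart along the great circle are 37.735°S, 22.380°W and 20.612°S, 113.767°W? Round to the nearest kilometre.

Δλ = -113.767 − -22.380 = -91.387°.
Δφ = -20.612 − -37.735 = 17.123°.
a = sin²(Δφ/2) + cos φ₁ · cos φ₂ · sin²(Δλ/2) = 0.401233.
c = 2·atan2(√a, √(1−a)) = 1.37196 rad → d = 6371·c ≈ 8740.73 km.

8741 km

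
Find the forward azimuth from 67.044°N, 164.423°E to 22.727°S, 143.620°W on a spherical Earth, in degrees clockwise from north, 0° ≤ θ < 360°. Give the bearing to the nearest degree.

Δλ = -143.620 − 164.423 = -308.043°; wrapped into (−180°, 180°]: 51.957°.
θ = atan2( sin Δλ · cos φ₂ , cos φ₁ · sin φ₂ − sin φ₁ · cos φ₂ · cos Δλ )
  = atan2(0.72640, -0.67407) = 132.860° → normalised to [0°, 360°): 132.860°.

133°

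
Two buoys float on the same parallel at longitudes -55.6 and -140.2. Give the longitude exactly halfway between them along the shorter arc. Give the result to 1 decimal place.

-97.9°

Signed shortest Δλ from -55.6° to -140.2° is -84.6°.
Midpoint longitude = -55.6° + (-84.6°)/2 = -55.6° − 42.3° = -97.9°.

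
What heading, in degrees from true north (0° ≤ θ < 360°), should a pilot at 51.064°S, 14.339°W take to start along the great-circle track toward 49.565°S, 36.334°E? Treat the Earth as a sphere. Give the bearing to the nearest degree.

108°

Δλ = 36.334 − -14.339 = 50.673°.
θ = atan2( sin Δλ · cos φ₂ , cos φ₁ · sin φ₂ − sin φ₁ · cos φ₂ · cos Δλ )
  = atan2(0.50171, -0.15862) = 107.544° → normalised to [0°, 360°): 107.544°.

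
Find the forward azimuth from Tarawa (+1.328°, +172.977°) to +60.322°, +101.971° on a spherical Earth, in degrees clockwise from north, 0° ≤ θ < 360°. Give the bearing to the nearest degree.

Δλ = 101.971 − 172.977 = -71.006°.
θ = atan2( sin Δλ · cos φ₂ , cos φ₁ · sin φ₂ − sin φ₁ · cos φ₂ · cos Δλ )
  = atan2(-0.46817, 0.86485) = -28.428° → normalised to [0°, 360°): 331.572°.

332°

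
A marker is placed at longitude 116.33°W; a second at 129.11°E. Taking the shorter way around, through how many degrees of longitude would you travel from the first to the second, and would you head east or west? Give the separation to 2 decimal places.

114.56° west

Raw difference: 129.11 − -116.33 = 245.44°.
Normalise into (−180°, 180°]: 245.44° − 360° = -114.56°.
Negative ⇒ the second point lies to the west; separation 114.56°.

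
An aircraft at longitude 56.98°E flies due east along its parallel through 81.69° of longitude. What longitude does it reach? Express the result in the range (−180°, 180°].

138.67°E

Start at +56.98°; shift +81.69° → +138.67°.
+138.67° already lies in (−180°, 180°].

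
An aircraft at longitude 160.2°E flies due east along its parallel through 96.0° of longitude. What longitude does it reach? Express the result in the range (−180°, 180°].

103.8°W

Start at +160.2°; shift +96.0° → +256.2°.
+256.2° lies outside (−180°, 180°]; subtract 360° → -103.8°.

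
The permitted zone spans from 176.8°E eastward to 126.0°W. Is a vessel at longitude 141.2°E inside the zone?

No

Band width going east from +176.8° to -126.0°: ((-126.0 − 176.8) mod 360) = 57.2°.
Offset of +141.2° east of the west edge: ((141.2 − 176.8) mod 360) = 324.4°.
324.4° > 57.2° ⇒ outside.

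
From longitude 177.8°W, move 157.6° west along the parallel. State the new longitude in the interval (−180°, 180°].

24.6°E

Start at -177.8°; shift −157.6° → -335.4°.
-335.4° lies outside (−180°, 180°]; add 360° → +24.6°.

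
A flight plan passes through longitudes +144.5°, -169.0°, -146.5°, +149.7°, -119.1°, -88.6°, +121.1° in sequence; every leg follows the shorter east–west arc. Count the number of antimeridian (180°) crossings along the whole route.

Leg 1: +144.5° → -169.0°, shortest Δλ = 46.5° (east) — crosses 180°.
Leg 2: -169.0° → -146.5°, shortest Δλ = 22.5° (east) — does not cross 180°.
Leg 3: -146.5° → +149.7°, shortest Δλ = -63.8° (west) — crosses 180°.
Leg 4: +149.7° → -119.1°, shortest Δλ = 91.2° (east) — crosses 180°.
Leg 5: -119.1° → -88.6°, shortest Δλ = 30.5° (east) — does not cross 180°.
Leg 6: -88.6° → +121.1°, shortest Δλ = -150.3° (west) — crosses 180°.
Total crossings: 4.

4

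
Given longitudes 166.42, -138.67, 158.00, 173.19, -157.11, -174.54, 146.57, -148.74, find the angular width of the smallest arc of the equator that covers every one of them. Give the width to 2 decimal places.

74.76°

Sort the longitudes: -174.54°, -157.11°, -148.74°, -138.67°, +146.57°, +158.00°, +166.42°, +173.19°.
Eastward gaps between consecutive values (wrapping around): 17.43°, 8.37°, 10.07°, 285.24°, 11.43°, 8.42°, 6.77°, 12.27°.
Largest gap = 285.24° ⇒ minimal covering band is its complement: 360° − 285.24° = 74.76°.
Band runs from +146.57° eastward to -138.67°, crossing the antimeridian.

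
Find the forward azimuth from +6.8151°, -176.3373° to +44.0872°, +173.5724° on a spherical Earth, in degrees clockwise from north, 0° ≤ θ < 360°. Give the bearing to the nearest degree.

348°

Δλ = 173.5724 − -176.3373 = 349.9097°; wrapped into (−180°, 180°]: -10.0903°.
θ = atan2( sin Δλ · cos φ₂ , cos φ₁ · sin φ₂ − sin φ₁ · cos φ₂ · cos Δλ )
  = atan2(-0.12584, 0.60692) = -11.714° → normalised to [0°, 360°): 348.286°.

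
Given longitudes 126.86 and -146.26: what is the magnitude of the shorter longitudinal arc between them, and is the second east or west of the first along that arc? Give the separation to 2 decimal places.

Raw difference: -146.26 − 126.86 = -273.12°.
Normalise into (−180°, 180°]: -273.12° + 360° = 86.88°.
Positive ⇒ the second point lies to the east; separation 86.88°.

86.88° east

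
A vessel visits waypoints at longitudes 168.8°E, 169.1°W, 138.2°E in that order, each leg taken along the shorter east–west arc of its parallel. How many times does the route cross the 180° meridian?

Leg 1: +168.8° → -169.1°, shortest Δλ = 22.1° (east) — crosses 180°.
Leg 2: -169.1° → +138.2°, shortest Δλ = -52.7° (west) — crosses 180°.
Total crossings: 2.

2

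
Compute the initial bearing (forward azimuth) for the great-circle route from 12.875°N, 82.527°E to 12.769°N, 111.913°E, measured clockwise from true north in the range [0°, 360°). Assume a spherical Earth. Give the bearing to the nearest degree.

87°

Δλ = 111.913 − 82.527 = 29.386°.
θ = atan2( sin Δλ · cos φ₂ , cos φ₁ · sin φ₂ − sin φ₁ · cos φ₂ · cos Δλ )
  = atan2(0.47856, 0.02611) = 86.877° → normalised to [0°, 360°): 86.877°.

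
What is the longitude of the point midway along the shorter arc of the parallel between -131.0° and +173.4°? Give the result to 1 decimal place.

-158.8°

Signed shortest Δλ from -131.0° to +173.4° is -55.6°.
Midpoint longitude = -131.0° + (-55.6°)/2 = -131.0° − 27.8° = -158.8°.
(The naïve average (-131.0 + +173.4)/2 = 21.2° is on the wrong side of the globe.)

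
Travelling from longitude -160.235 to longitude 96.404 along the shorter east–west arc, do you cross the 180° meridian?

Naïve |96.404 − -160.235| = 256.639° > 180°, so the shorter arc goes the other way round — across 180°.
Signed shortest Δλ = ((96.404 − -160.235 + 180) mod 360) − 180 = -103.361°.
Going west by 103.361° from -160.235° passes through 180° before reaching +96.404°.

Yes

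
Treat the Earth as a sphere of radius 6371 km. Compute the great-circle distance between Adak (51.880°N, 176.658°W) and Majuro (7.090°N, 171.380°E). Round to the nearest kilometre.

5100 km

Δλ = 171.380 − -176.658 = 348.038°; wrapped into (−180°, 180°]: -11.962°.
Δφ = 7.090 − 51.880 = -44.790°.
a = sin²(Δφ/2) + cos φ₁ · cos φ₂ · sin²(Δλ/2) = 0.151804.
c = 2·atan2(√a, √(1−a)) = 0.80044 rad → d = 6371·c ≈ 5099.60 km.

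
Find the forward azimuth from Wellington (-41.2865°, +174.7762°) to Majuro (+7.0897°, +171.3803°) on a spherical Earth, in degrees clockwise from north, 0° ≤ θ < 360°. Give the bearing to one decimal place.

355.5°

Δλ = 171.3803 − 174.7762 = -3.3959°.
θ = atan2( sin Δλ · cos φ₂ , cos φ₁ · sin φ₂ − sin φ₁ · cos φ₂ · cos Δλ )
  = atan2(-0.05878, 0.74637) = -4.503° → normalised to [0°, 360°): 355.497°.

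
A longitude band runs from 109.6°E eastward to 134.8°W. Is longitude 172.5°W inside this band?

Band width going east from +109.6° to -134.8°: ((-134.8 − 109.6) mod 360) = 115.6°.
Offset of -172.5° east of the west edge: ((-172.5 − 109.6) mod 360) = 77.9°.
77.9° ≤ 115.6° ⇒ inside.

Yes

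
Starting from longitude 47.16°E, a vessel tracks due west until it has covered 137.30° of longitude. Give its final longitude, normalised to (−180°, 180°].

Start at +47.16°; shift −137.30° → -90.14°.
-90.14° already lies in (−180°, 180°].

90.14°W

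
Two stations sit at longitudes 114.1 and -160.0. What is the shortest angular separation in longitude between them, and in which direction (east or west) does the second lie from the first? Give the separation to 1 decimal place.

85.9° east

Raw difference: -160.0 − 114.1 = -274.1°.
Normalise into (−180°, 180°]: -274.1° + 360° = 85.9°.
Positive ⇒ the second point lies to the east; separation 85.9°.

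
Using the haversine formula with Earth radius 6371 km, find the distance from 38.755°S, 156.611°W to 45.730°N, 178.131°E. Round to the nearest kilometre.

9727 km

Δλ = 178.131 − -156.611 = 334.742°; wrapped into (−180°, 180°]: -25.258°.
Δφ = 45.730 − -38.755 = 84.485°.
a = sin²(Δφ/2) + cos φ₁ · cos φ₂ · sin²(Δλ/2) = 0.477968.
c = 2·atan2(√a, √(1−a)) = 1.52672 rad → d = 6371·c ≈ 9726.72 km.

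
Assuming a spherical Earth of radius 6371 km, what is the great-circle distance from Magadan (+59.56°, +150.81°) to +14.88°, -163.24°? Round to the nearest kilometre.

6207 km

Δλ = -163.24 − 150.81 = -314.05°; wrapped into (−180°, 180°]: 45.95°.
Δφ = 14.88 − 59.56 = -44.68°.
a = sin²(Δφ/2) + cos φ₁ · cos φ₂ · sin²(Δλ/2) = 0.219079.
c = 2·atan2(√a, √(1−a)) = 0.97418 rad → d = 6371·c ≈ 6206.53 km.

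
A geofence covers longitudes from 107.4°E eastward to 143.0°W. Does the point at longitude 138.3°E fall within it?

Yes

Band width going east from +107.4° to -143.0°: ((-143.0 − 107.4) mod 360) = 109.6°.
Offset of +138.3° east of the west edge: ((138.3 − 107.4) mod 360) = 30.9°.
30.9° ≤ 109.6° ⇒ inside.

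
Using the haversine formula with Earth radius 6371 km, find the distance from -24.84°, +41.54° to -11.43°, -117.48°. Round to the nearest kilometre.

Δλ = -117.48 − 41.54 = -159.02°.
Δφ = -11.43 − -24.84 = 13.41°.
a = sin²(Δφ/2) + cos φ₁ · cos φ₂ · sin²(Δλ/2) = 0.873635.
c = 2·atan2(√a, √(1−a)) = 2.41474 rad → d = 6371·c ≈ 15384.31 km.

15384 km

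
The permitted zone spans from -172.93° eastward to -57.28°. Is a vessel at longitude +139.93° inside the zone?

Band width going east from -172.93° to -57.28°: ((-57.28 − -172.93) mod 360) = 115.65°.
Offset of +139.93° east of the west edge: ((139.93 − -172.93) mod 360) = 312.86°.
312.86° > 115.65° ⇒ outside.

No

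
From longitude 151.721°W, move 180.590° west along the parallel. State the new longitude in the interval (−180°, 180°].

Start at -151.721°; shift −180.590° → -332.311°.
-332.311° lies outside (−180°, 180°]; add 360° → +27.689°.

27.689°E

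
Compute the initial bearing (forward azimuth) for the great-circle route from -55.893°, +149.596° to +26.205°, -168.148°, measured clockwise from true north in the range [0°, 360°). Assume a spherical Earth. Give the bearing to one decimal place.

Δλ = -168.148 − 149.596 = -317.744°; wrapped into (−180°, 180°]: 42.256°.
θ = atan2( sin Δλ · cos φ₂ , cos φ₁ · sin φ₂ − sin φ₁ · cos φ₂ · cos Δλ )
  = atan2(0.60333, 0.79746) = 37.110° → normalised to [0°, 360°): 37.110°.

37.1°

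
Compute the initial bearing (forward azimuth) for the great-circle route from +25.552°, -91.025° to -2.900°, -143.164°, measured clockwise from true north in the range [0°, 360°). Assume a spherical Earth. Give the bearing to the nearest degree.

249°

Δλ = -143.164 − -91.025 = -52.139°.
θ = atan2( sin Δλ · cos φ₂ , cos φ₁ · sin φ₂ − sin φ₁ · cos φ₂ · cos Δλ )
  = atan2(-0.78849, -0.31003) = -111.465° → normalised to [0°, 360°): 248.535°.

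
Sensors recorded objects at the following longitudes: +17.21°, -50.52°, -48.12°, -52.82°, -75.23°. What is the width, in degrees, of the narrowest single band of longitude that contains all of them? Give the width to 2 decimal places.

Sort the longitudes: -75.23°, -52.82°, -50.52°, -48.12°, +17.21°.
Eastward gaps between consecutive values (wrapping around): 22.41°, 2.30°, 2.40°, 65.33°, 267.56°.
Largest gap = 267.56° ⇒ minimal covering band is its complement: 360° − 267.56° = 92.44°.
Band runs from -75.23° eastward to +17.21°.

92.44°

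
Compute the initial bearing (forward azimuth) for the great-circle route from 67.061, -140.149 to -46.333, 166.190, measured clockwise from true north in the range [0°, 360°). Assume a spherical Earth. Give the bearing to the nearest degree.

220°

Δλ = 166.190 − -140.149 = 306.339°; wrapped into (−180°, 180°]: -53.661°.
θ = atan2( sin Δλ · cos φ₂ , cos φ₁ · sin φ₂ − sin φ₁ · cos φ₂ · cos Δλ )
  = atan2(-0.55619, -0.65872) = -139.824° → normalised to [0°, 360°): 220.176°.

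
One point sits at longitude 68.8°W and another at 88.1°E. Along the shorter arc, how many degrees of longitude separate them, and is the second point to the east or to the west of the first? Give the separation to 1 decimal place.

Raw difference: 88.1 − -68.8 = 156.9°.
Normalise into (−180°, 180°]: 156.9° stays 156.9°.
Positive ⇒ the second point lies to the east; separation 156.9°.

156.9° east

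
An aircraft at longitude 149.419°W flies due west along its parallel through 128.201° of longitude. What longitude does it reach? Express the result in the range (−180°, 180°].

82.380°E

Start at -149.419°; shift −128.201° → -277.620°.
-277.620° lies outside (−180°, 180°]; add 360° → +82.380°.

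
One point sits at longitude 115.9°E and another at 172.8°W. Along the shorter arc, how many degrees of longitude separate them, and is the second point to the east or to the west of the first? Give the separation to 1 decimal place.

71.3° east

Raw difference: -172.8 − 115.9 = -288.7°.
Normalise into (−180°, 180°]: -288.7° + 360° = 71.3°.
Positive ⇒ the second point lies to the east; separation 71.3°.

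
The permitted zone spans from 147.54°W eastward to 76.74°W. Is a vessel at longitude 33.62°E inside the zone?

No

Band width going east from -147.54° to -76.74°: ((-76.74 − -147.54) mod 360) = 70.80°.
Offset of +33.62° east of the west edge: ((33.62 − -147.54) mod 360) = 181.16°.
181.16° > 70.80° ⇒ outside.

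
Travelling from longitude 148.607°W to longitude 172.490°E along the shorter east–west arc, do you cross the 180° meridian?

Yes

Naïve |172.490 − -148.607| = 321.097° > 180°, so the shorter arc goes the other way round — across 180°.
Signed shortest Δλ = ((172.490 − -148.607 + 180) mod 360) − 180 = -38.903°.
Going west by 38.903° from -148.607° passes through 180° before reaching +172.490°.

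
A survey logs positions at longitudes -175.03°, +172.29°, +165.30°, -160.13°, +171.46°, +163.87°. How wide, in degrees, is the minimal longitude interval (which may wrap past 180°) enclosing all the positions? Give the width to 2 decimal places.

Sort the longitudes: -175.03°, -160.13°, +163.87°, +165.30°, +171.46°, +172.29°.
Eastward gaps between consecutive values (wrapping around): 14.90°, 324.00°, 1.43°, 6.16°, 0.83°, 12.68°.
Largest gap = 324.00° ⇒ minimal covering band is its complement: 360° − 324.00° = 36.00°.
Band runs from +163.87° eastward to -160.13°, crossing the antimeridian.

36.00°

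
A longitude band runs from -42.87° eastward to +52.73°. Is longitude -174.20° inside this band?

Band width going east from -42.87° to +52.73°: ((52.73 − -42.87) mod 360) = 95.60°.
Offset of -174.20° east of the west edge: ((-174.20 − -42.87) mod 360) = 228.67°.
228.67° > 95.60° ⇒ outside.

No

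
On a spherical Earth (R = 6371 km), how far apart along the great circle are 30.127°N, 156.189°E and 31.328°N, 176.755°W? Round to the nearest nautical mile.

1395 nmi

Δλ = -176.755 − 156.189 = -332.944°; wrapped into (−180°, 180°]: 27.056°.
Δφ = 31.328 − 30.127 = 1.201°.
a = sin²(Δφ/2) + cos φ₁ · cos φ₂ · sin²(Δλ/2) = 0.040537.
c = 2·atan2(√a, √(1−a)) = 0.40545 rad → d = 6371·c ≈ 2583.10 km ≈ 1394.76 nmi.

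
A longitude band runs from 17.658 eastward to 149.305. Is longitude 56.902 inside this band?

Yes

Band width going east from +17.658° to +149.305°: ((149.305 − 17.658) mod 360) = 131.647°.
Offset of +56.902° east of the west edge: ((56.902 − 17.658) mod 360) = 39.244°.
39.244° ≤ 131.647° ⇒ inside.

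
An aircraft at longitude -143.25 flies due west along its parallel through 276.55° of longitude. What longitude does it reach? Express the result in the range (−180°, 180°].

-59.80°

Start at -143.25°; shift −276.55° → -419.80°.
-419.80° lies outside (−180°, 180°]; add 360° → -59.80°.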